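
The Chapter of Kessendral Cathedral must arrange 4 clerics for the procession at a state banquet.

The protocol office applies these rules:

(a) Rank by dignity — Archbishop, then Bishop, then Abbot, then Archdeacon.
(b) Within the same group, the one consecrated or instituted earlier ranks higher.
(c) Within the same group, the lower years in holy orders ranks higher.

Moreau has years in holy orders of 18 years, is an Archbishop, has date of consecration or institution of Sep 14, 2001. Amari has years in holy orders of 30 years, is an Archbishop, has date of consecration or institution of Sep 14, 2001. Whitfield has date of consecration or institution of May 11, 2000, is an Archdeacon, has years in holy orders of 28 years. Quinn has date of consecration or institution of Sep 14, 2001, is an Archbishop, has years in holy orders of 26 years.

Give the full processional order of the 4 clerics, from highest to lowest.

Moreau, Quinn, Amari, Whitfield

By dignity: Moreau, Quinn and Amari (Archbishop); then Whitfield (Archdeacon).
Moreau, Quinn and Amari all have date of consecration or institution Sep 14, 2001, so the next rule applies.
Among Moreau, Quinn and Amari, by years in holy orders (lower first): Moreau (18 years) before Quinn (26 years) before Amari (30 years).
Full order: Moreau, Quinn, Amari, Whitfield.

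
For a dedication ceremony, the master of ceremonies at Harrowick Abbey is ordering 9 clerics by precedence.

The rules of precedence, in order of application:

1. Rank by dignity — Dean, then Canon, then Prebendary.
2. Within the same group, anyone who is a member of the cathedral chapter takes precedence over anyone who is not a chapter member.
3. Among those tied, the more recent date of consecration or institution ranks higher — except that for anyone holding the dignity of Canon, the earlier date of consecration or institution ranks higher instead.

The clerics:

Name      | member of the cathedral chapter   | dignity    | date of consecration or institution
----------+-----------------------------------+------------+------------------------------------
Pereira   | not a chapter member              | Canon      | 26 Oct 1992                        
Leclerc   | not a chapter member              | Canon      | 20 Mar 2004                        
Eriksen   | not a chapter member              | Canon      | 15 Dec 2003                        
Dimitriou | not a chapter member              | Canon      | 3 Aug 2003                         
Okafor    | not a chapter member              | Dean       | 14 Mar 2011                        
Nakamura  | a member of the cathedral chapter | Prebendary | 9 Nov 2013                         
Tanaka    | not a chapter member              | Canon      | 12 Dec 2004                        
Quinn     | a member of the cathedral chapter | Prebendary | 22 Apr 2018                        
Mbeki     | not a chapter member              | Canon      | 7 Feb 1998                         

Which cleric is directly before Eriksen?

By dignity: Okafor (Dean); then Pereira, Mbeki, Dimitriou, Eriksen, Leclerc and Tanaka (Canon); then Quinn and Nakamura (Prebendary).
Pereira, Mbeki, Dimitriou, Eriksen, Leclerc and Tanaka are each not a chapter member, so the next rule applies.
Among Pereira, Mbeki, Dimitriou, Eriksen, Leclerc and Tanaka, by date of consecration or institution (earlier first) (reversed rule for this group): Pereira (26 Oct 1992) before Mbeki (7 Feb 1998) before Dimitriou (3 Aug 2003) before Eriksen (15 Dec 2003) before Leclerc (20 Mar 2004) before Tanaka (12 Dec 2004).
Quinn and Nakamura are each a member of the cathedral chapter, so the next rule applies.
Among Quinn and Nakamura, by date of consecration or institution (later first): Quinn (22 Apr 2018) before Nakamura (9 Nov 2013).
Order: Okafor, Pereira, Mbeki, Dimitriou, Eriksen, Leclerc, Tanaka, Quinn, Nakamura.

Dimitriou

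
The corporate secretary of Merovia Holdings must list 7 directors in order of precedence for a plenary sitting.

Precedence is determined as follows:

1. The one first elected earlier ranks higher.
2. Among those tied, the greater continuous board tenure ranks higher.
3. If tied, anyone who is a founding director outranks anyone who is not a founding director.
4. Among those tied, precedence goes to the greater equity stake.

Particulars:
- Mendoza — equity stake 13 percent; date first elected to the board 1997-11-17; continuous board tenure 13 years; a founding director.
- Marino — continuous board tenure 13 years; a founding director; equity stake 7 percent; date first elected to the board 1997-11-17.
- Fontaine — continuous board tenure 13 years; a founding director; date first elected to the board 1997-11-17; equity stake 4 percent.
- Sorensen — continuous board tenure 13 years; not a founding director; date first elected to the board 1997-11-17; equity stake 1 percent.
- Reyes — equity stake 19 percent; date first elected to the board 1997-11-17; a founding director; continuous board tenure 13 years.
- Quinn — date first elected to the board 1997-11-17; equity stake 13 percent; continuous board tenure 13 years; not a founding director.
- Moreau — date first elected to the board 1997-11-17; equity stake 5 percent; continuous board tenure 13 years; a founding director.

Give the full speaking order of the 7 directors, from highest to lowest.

Reyes, Mendoza, Marino, Moreau, Fontaine, Quinn, Sorensen

By date first elected to the board (earlier first): Reyes, Mendoza, Marino, Moreau, Fontaine, Quinn and Sorensen (each 1997-11-17).
Reyes, Mendoza, Marino, Moreau, Fontaine, Quinn and Sorensen all have continuous board tenure 13 years, so the next rule applies.
Among Reyes, Mendoza, Marino, Moreau, Fontaine, Quinn and Sorensen, a founding director before not a founding director: Reyes, Mendoza, Marino, Moreau and Fontaine (a founding director) before Quinn and Sorensen (not a founding director).
Among Reyes, Mendoza, Marino, Moreau and Fontaine, by equity stake (higher first): Reyes (19 percent) before Mendoza (13 percent) before Marino (7 percent) before Moreau (5 percent) before Fontaine (4 percent).
Among Quinn and Sorensen, by equity stake (higher first): Quinn (13 percent) before Sorensen (1 percent).
Full order: Reyes, Mendoza, Marino, Moreau, Fontaine, Quinn, Sorensen.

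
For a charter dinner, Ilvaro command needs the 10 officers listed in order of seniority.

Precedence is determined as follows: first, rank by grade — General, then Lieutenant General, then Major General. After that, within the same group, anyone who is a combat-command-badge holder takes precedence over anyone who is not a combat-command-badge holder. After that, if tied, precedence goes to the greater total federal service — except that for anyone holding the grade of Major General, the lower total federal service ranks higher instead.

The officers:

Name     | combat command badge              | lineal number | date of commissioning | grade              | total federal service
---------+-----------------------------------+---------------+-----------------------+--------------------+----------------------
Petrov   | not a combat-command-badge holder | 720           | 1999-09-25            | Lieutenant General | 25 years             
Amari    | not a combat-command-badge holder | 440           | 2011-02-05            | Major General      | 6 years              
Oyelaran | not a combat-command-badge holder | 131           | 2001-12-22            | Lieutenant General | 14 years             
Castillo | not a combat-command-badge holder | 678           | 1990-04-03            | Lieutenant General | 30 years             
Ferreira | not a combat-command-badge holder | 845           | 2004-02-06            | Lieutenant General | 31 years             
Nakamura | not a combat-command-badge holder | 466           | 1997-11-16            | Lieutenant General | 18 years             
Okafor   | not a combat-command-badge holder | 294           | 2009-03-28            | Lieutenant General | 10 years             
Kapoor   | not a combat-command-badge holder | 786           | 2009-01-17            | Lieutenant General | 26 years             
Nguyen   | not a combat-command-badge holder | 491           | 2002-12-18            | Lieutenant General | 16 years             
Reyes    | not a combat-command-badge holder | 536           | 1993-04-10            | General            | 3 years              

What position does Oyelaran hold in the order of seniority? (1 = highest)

By grade: Reyes (General); then Ferreira, Castillo, Kapoor, Petrov, Nakamura, Nguyen, Oyelaran and Okafor (Lieutenant General); then Amari (Major General).
Ferreira, Castillo, Kapoor, Petrov, Nakamura, Nguyen, Oyelaran and Okafor are each not a combat-command-badge holder, so the next rule applies.
Among Ferreira, Castillo, Kapoor, Petrov, Nakamura, Nguyen, Oyelaran and Okafor, by total federal service (higher first): Ferreira (31 years) before Castillo (30 years) before Kapoor (26 years) before Petrov (25 years) before Nakamura (18 years) before Nguyen (16 years) before Oyelaran (14 years) before Okafor (10 years).
Order: Reyes, Ferreira, Castillo, Kapoor, Petrov, Nakamura, Nguyen, Oyelaran, Okafor, Amari. So position 8.

8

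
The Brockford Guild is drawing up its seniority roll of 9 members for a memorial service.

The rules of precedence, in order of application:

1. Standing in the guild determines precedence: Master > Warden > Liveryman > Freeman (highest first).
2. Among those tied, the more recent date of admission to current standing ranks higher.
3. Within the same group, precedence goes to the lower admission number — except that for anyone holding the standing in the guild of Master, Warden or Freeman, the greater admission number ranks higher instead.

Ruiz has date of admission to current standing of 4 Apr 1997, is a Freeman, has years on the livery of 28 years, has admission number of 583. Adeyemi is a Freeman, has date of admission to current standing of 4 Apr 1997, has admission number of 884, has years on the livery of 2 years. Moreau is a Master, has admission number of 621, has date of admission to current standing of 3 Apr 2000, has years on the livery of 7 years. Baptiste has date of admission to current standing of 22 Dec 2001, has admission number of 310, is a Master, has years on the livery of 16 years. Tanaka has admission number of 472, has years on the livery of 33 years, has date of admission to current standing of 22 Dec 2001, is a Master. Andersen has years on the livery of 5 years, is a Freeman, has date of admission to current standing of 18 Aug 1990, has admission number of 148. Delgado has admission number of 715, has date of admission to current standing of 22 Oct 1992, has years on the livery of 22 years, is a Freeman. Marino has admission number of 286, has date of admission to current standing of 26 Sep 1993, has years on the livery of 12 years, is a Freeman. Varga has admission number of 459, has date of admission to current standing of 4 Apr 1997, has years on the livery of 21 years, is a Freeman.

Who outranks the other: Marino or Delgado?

Marino

By standing in the guild: Tanaka, Baptiste and Moreau (Master); then Adeyemi, Ruiz, Varga, Marino, Delgado and Andersen (Freeman).
Among Tanaka, Baptiste and Moreau, by date of admission to current standing (later first): Tanaka and Baptiste (22 Dec 2001) before Moreau (3 Apr 2000).
Among Tanaka and Baptiste, by admission number (higher first) (reversed rule for this group): Tanaka (472) before Baptiste (310).
Among Adeyemi, Ruiz, Varga, Marino, Delgado and Andersen, by date of admission to current standing (later first): Adeyemi, Ruiz and Varga (4 Apr 1997) before Marino (26 Sep 1993) before Delgado (22 Oct 1992) before Andersen (18 Aug 1990).
Among Adeyemi, Ruiz and Varga, by admission number (higher first) (reversed rule for this group): Adeyemi (884) before Ruiz (583) before Varga (459).
So Marino takes precedence.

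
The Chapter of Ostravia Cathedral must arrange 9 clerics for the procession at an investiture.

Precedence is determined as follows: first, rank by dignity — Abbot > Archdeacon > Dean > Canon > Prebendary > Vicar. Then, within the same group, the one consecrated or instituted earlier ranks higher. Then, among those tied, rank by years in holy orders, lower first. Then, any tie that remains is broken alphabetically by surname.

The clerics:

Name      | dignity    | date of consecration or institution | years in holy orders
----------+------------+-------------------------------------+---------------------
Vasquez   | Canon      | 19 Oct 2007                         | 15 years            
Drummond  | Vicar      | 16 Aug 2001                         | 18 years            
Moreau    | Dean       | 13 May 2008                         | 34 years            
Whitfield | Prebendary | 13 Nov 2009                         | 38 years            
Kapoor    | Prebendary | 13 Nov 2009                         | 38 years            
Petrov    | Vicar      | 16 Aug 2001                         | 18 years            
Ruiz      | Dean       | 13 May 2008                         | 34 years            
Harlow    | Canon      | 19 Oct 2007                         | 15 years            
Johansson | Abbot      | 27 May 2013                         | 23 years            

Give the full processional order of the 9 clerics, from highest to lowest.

Johansson, Moreau, Ruiz, Harlow, Vasquez, Kapoor, Whitfield, Drummond, Petrov

By dignity: Johansson (Abbot); then Moreau and Ruiz (Dean); then Harlow and Vasquez (Canon); then Kapoor and Whitfield (Prebendary); then Drummond and Petrov (Vicar).
Moreau and Ruiz both have date of consecration or institution 13 May 2008, so the next rule applies.
Moreau and Ruiz both have years in holy orders 34 years, so the next rule applies.
Among Moreau and Ruiz, alphabetically by surname: Moreau before Ruiz.
Harlow and Vasquez both have date of consecration or institution 19 Oct 2007, so the next rule applies.
Harlow and Vasquez both have years in holy orders 15 years, so the next rule applies.
Among Harlow and Vasquez, alphabetically by surname: Harlow before Vasquez.
Kapoor and Whitfield both have date of consecration or institution 13 Nov 2009, so the next rule applies.
Kapoor and Whitfield both have years in holy orders 38 years, so the next rule applies.
Among Kapoor and Whitfield, alphabetically by surname: Kapoor before Whitfield.
Drummond and Petrov both have date of consecration or institution 16 Aug 2001, so the next rule applies.
Drummond and Petrov both have years in holy orders 18 years, so the next rule applies.
Among Drummond and Petrov, alphabetically by surname: Drummond before Petrov.
Full order: Johansson, Moreau, Ruiz, Harlow, Vasquez, Kapoor, Whitfield, Drummond, Petrov.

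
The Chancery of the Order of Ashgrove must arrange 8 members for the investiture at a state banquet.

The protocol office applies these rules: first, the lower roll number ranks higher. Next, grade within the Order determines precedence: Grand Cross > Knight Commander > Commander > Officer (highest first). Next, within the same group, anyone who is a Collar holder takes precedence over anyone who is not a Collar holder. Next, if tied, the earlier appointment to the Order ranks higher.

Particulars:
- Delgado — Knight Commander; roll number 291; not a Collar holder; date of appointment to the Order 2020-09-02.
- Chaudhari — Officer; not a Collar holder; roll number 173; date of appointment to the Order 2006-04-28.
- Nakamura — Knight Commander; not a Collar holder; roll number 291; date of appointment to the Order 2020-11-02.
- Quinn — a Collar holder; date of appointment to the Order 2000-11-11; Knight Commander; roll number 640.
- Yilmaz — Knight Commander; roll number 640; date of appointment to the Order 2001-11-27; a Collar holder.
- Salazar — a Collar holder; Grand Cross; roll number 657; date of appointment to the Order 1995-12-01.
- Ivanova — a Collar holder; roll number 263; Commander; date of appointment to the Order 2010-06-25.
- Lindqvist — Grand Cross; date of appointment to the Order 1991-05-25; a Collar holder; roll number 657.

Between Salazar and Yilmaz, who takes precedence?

By roll number (lower first): Chaudhari (173); then Ivanova (263); then Delgado and Nakamura (both 291); then Quinn and Yilmaz (both 640); then Lindqvist and Salazar (both 657).
Delgado and Nakamura are each Knight Commander, so the next rule applies.
Delgado and Nakamura are each not a Collar holder, so the next rule applies.
Among Delgado and Nakamura, by date of appointment to the Order (earlier first): Delgado (2020-09-02) before Nakamura (2020-11-02).
Quinn and Yilmaz are each Knight Commander, so the next rule applies.
Quinn and Yilmaz are each a Collar holder, so the next rule applies.
Among Quinn and Yilmaz, by date of appointment to the Order (earlier first): Quinn (2000-11-11) before Yilmaz (2001-11-27).
Lindqvist and Salazar are each Grand Cross, so the next rule applies.
Lindqvist and Salazar are each a Collar holder, so the next rule applies.
Among Lindqvist and Salazar, by date of appointment to the Order (earlier first): Lindqvist (1991-05-25) before Salazar (1995-12-01).
So Yilmaz takes precedence.

Yilmaz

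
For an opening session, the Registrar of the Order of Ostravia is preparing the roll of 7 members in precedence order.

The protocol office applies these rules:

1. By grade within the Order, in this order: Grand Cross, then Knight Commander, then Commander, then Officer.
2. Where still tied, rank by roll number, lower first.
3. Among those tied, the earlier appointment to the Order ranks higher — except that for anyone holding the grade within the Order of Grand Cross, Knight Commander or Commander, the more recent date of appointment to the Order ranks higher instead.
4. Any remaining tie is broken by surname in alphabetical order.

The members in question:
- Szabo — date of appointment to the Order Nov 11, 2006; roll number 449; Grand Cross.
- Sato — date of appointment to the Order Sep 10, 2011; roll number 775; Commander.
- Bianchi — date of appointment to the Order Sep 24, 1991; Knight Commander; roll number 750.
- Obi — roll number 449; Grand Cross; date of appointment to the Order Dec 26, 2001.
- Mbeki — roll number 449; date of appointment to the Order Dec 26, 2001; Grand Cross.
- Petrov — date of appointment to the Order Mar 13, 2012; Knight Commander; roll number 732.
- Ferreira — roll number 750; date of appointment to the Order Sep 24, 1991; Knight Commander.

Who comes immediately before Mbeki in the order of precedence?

Szabo

By grade within the Order: Szabo, Mbeki and Obi (Grand Cross); then Petrov, Bianchi and Ferreira (Knight Commander); then Sato (Commander).
Szabo, Mbeki and Obi all have roll number 449, so the next rule applies.
Among Szabo, Mbeki and Obi, by date of appointment to the Order (later first) (reversed rule for this group): Szabo (Nov 11, 2006) before Mbeki and Obi (Dec 26, 2001).
Among Mbeki and Obi, alphabetically by surname: Mbeki before Obi.
Among Petrov, Bianchi and Ferreira, by roll number (lower first): Petrov (732) before Bianchi and Ferreira (750).
Bianchi and Ferreira both have date of appointment to the Order Sep 24, 1991, so the next rule applies.
Among Bianchi and Ferreira, alphabetically by surname: Bianchi before Ferreira.
Order: Szabo, Mbeki, Obi, Petrov, Bianchi, Ferreira, Sato.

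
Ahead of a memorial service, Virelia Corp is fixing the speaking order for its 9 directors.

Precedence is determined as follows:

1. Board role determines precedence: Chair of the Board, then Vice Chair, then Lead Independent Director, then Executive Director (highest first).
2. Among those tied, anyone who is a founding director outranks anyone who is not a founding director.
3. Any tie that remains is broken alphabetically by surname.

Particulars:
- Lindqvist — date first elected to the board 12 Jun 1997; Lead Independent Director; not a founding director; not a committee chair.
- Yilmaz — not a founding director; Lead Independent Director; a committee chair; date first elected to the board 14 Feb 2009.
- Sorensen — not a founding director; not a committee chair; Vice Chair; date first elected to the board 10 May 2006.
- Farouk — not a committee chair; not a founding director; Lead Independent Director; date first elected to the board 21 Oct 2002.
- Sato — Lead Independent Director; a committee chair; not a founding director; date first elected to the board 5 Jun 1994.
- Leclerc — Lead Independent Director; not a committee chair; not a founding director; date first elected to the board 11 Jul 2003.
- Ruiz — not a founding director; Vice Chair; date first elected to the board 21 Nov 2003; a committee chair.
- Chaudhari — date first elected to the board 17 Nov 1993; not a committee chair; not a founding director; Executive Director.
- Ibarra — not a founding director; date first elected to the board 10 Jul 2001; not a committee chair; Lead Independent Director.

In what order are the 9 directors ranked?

By board role: Ruiz and Sorensen (Vice Chair); then Farouk, Ibarra, Leclerc, Lindqvist, Sato and Yilmaz (Lead Independent Director); then Chaudhari (Executive Director).
Ruiz and Sorensen are each not a founding director, so the next rule applies.
Among Ruiz and Sorensen, alphabetically by surname: Ruiz before Sorensen.
Farouk, Ibarra, Leclerc, Lindqvist, Sato and Yilmaz are each not a founding director, so the next rule applies.
Among Farouk, Ibarra, Leclerc, Lindqvist, Sato and Yilmaz, alphabetically by surname: Farouk before Ibarra before Leclerc before Lindqvist before Sato before Yilmaz.
Full order: Ruiz, Sorensen, Farouk, Ibarra, Leclerc, Lindqvist, Sato, Yilmaz, Chaudhari.

Ruiz, Sorensen, Farouk, Ibarra, Leclerc, Lindqvist, Sato, Yilmaz, Chaudhari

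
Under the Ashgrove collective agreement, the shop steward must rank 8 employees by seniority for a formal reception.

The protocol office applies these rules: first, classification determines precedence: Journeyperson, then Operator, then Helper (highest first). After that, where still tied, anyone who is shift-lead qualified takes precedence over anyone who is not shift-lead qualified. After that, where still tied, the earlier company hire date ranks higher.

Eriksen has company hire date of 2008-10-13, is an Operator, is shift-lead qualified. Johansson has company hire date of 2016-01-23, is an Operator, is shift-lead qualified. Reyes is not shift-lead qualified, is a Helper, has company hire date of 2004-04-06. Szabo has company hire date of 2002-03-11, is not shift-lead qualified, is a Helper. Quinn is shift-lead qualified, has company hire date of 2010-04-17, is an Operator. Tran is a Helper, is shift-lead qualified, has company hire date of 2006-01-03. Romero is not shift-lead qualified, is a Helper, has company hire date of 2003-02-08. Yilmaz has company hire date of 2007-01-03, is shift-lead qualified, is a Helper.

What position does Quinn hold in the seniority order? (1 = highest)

By classification: Eriksen, Quinn and Johansson (Operator); then Tran, Yilmaz, Szabo, Romero and Reyes (Helper).
Eriksen, Quinn and Johansson are each shift-lead qualified, so the next rule applies.
Among Eriksen, Quinn and Johansson, by company hire date (earlier first): Eriksen (2008-10-13) before Quinn (2010-04-17) before Johansson (2016-01-23).
Among Tran, Yilmaz, Szabo, Romero and Reyes, shift-lead qualified before not shift-lead qualified: Tran and Yilmaz (shift-lead qualified) before Szabo, Romero and Reyes (not shift-lead qualified).
Among Tran and Yilmaz, by company hire date (earlier first): Tran (2006-01-03) before Yilmaz (2007-01-03).
Among Szabo, Romero and Reyes, by company hire date (earlier first): Szabo (2002-03-11) before Romero (2003-02-08) before Reyes (2004-04-06).
Order: Eriksen, Quinn, Johansson, Tran, Yilmaz, Szabo, Romero, Reyes. So position 2.

2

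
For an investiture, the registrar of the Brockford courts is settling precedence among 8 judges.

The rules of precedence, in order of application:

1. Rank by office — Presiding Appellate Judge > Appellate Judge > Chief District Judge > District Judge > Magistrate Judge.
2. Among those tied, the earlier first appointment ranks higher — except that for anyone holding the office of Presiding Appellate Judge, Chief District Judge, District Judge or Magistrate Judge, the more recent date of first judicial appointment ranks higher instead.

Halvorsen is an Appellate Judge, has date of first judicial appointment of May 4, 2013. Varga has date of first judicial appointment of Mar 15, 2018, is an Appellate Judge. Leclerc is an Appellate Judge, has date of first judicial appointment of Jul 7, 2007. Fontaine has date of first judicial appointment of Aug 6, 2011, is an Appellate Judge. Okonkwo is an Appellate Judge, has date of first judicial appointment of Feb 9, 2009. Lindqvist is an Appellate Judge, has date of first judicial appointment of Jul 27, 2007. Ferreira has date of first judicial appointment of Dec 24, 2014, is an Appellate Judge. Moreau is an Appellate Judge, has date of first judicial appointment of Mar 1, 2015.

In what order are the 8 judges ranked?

Leclerc, Lindqvist, Okonkwo, Fontaine, Halvorsen, Ferreira, Moreau, Varga

By office: Leclerc, Lindqvist, Okonkwo, Fontaine, Halvorsen, Ferreira, Moreau and Varga (Appellate Judge).
Among Leclerc, Lindqvist, Okonkwo, Fontaine, Halvorsen, Ferreira, Moreau and Varga, by date of first judicial appointment (earlier first): Leclerc (Jul 7, 2007) before Lindqvist (Jul 27, 2007) before Okonkwo (Feb 9, 2009) before Fontaine (Aug 6, 2011) before Halvorsen (May 4, 2013) before Ferreira (Dec 24, 2014) before Moreau (Mar 1, 2015) before Varga (Mar 15, 2018).
Full order: Leclerc, Lindqvist, Okonkwo, Fontaine, Halvorsen, Ferreira, Moreau, Varga.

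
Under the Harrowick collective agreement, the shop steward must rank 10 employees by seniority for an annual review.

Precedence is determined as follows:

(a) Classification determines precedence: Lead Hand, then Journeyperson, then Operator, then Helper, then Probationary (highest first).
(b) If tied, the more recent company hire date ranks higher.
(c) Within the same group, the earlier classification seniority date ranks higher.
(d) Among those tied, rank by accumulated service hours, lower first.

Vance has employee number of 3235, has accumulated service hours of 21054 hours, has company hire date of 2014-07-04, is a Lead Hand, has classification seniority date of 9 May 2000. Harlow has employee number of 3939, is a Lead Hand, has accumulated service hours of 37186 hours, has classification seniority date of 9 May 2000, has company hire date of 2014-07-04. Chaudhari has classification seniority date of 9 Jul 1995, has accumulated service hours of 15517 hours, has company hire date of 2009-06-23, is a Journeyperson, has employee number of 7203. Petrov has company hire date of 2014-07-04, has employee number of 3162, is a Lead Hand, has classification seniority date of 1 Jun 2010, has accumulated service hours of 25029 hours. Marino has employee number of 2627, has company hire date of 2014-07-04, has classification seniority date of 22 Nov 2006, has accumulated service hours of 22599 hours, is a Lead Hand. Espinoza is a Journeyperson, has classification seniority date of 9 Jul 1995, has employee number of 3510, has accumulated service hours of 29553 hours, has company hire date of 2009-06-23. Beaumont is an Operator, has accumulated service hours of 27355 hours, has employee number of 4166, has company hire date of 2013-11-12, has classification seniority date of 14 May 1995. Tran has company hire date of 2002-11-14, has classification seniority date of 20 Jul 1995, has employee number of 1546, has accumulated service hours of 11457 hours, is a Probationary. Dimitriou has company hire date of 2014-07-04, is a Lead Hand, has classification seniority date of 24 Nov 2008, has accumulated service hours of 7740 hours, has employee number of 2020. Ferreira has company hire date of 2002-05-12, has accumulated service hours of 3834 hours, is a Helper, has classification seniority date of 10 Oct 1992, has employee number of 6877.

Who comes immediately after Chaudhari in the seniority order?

By classification: Vance, Harlow, Marino, Dimitriou and Petrov (Lead Hand); then Chaudhari and Espinoza (Journeyperson); then Beaumont (Operator); then Ferreira (Helper); then Tran (Probationary).
Vance, Harlow, Marino, Dimitriou and Petrov all have company hire date 2014-07-04, so the next rule applies.
Among Vance, Harlow, Marino, Dimitriou and Petrov, by classification seniority date (earlier first): Vance and Harlow (9 May 2000) before Marino (22 Nov 2006) before Dimitriou (24 Nov 2008) before Petrov (1 Jun 2010).
Among Vance and Harlow, by accumulated service hours (lower first): Vance (21054 hours) before Harlow (37186 hours).
Chaudhari and Espinoza both have company hire date 2009-06-23, so the next rule applies.
Chaudhari and Espinoza both have classification seniority date 9 Jul 1995, so the next rule applies.
Among Chaudhari and Espinoza, by accumulated service hours (lower first): Chaudhari (15517 hours) before Espinoza (29553 hours).
Order: Vance, Harlow, Marino, Dimitriou, Petrov, Chaudhari, Espinoza, Beaumont, Ferreira, Tran.

Espinoza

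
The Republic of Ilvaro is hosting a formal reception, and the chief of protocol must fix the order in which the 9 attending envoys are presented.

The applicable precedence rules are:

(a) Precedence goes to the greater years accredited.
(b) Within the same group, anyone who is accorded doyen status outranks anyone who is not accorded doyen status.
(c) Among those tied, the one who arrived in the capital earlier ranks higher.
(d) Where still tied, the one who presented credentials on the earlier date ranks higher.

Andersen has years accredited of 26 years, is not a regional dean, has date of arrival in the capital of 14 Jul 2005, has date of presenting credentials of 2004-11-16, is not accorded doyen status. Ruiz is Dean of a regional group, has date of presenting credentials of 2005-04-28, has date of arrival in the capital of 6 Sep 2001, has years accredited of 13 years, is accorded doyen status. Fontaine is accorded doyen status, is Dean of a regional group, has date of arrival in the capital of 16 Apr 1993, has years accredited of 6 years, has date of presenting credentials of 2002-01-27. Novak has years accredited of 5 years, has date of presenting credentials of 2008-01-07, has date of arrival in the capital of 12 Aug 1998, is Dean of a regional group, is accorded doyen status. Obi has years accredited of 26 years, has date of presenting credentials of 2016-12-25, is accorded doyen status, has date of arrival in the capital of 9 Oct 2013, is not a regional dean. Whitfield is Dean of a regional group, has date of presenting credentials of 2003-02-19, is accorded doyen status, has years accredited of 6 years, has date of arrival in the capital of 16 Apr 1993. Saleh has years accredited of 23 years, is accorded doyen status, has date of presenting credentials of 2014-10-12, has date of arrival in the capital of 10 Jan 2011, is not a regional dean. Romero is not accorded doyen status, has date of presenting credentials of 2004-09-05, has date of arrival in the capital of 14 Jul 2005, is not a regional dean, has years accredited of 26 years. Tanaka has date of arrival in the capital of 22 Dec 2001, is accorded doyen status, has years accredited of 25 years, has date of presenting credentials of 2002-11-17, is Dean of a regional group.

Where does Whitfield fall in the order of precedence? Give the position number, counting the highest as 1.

By years accredited (higher first): Obi, Romero and Andersen (each 26 years); then Tanaka (25 years); then Saleh (23 years); then Ruiz (13 years); then Fontaine and Whitfield (both 6 years); then Novak (5 years).
Among Obi, Romero and Andersen, accorded doyen status before not accorded doyen status: Obi (accorded doyen status) before Romero and Andersen (not accorded doyen status).
Romero and Andersen both have date of arrival in the capital 14 Jul 2005, so the next rule applies.
Among Romero and Andersen, by date of presenting credentials (earlier first): Romero (2004-09-05) before Andersen (2004-11-16).
Fontaine and Whitfield are each accorded doyen status, so the next rule applies.
Fontaine and Whitfield both have date of arrival in the capital 16 Apr 1993, so the next rule applies.
Among Fontaine and Whitfield, by date of presenting credentials (earlier first): Fontaine (2002-01-27) before Whitfield (2003-02-19).
Order: Obi, Romero, Andersen, Tanaka, Saleh, Ruiz, Fontaine, Whitfield, Novak. So position 8.

8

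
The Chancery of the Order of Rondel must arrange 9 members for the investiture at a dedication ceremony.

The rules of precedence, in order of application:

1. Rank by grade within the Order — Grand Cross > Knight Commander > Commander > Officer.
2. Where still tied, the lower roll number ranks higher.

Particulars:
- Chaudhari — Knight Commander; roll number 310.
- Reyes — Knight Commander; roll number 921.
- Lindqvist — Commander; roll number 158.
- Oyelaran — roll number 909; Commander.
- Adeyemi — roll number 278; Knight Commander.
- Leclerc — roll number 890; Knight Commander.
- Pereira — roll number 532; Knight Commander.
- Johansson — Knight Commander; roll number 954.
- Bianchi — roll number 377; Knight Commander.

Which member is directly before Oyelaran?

By grade within the Order: Adeyemi, Chaudhari, Bianchi, Pereira, Leclerc, Reyes and Johansson (Knight Commander); then Lindqvist and Oyelaran (Commander).
Among Adeyemi, Chaudhari, Bianchi, Pereira, Leclerc, Reyes and Johansson, by roll number (lower first): Adeyemi (278) before Chaudhari (310) before Bianchi (377) before Pereira (532) before Leclerc (890) before Reyes (921) before Johansson (954).
Among Lindqvist and Oyelaran, by roll number (lower first): Lindqvist (158) before Oyelaran (909).
Order: Adeyemi, Chaudhari, Bianchi, Pereira, Leclerc, Reyes, Johansson, Lindqvist, Oyelaran.

Lindqvist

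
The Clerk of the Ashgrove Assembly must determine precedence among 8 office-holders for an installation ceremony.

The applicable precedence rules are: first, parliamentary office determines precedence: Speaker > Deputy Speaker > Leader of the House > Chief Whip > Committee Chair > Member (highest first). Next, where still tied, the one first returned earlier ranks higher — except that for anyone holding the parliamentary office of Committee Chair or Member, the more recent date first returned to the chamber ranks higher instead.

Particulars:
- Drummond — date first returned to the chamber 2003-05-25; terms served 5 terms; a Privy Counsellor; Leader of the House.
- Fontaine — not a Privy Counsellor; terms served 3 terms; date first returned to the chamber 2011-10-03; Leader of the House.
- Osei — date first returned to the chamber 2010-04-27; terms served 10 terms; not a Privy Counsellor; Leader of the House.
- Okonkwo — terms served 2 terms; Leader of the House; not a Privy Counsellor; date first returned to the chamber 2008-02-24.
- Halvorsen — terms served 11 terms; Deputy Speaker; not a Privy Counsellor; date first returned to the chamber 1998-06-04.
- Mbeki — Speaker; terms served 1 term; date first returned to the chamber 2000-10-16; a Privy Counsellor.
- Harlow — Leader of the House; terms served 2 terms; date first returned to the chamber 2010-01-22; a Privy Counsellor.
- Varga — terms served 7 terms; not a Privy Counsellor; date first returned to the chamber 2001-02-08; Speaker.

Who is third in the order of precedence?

Halvorsen

By parliamentary office: Mbeki and Varga (Speaker); then Halvorsen (Deputy Speaker); then Drummond, Okonkwo, Harlow, Osei and Fontaine (Leader of the House).
Among Mbeki and Varga, by date first returned to the chamber (earlier first): Mbeki (2000-10-16) before Varga (2001-02-08).
Among Drummond, Okonkwo, Harlow, Osei and Fontaine, by date first returned to the chamber (earlier first): Drummond (2003-05-25) before Okonkwo (2008-02-24) before Harlow (2010-01-22) before Osei (2010-04-27) before Fontaine (2011-10-03).
Order: Mbeki, Varga, Halvorsen, Drummond, Okonkwo, Harlow, Osei, Fontaine.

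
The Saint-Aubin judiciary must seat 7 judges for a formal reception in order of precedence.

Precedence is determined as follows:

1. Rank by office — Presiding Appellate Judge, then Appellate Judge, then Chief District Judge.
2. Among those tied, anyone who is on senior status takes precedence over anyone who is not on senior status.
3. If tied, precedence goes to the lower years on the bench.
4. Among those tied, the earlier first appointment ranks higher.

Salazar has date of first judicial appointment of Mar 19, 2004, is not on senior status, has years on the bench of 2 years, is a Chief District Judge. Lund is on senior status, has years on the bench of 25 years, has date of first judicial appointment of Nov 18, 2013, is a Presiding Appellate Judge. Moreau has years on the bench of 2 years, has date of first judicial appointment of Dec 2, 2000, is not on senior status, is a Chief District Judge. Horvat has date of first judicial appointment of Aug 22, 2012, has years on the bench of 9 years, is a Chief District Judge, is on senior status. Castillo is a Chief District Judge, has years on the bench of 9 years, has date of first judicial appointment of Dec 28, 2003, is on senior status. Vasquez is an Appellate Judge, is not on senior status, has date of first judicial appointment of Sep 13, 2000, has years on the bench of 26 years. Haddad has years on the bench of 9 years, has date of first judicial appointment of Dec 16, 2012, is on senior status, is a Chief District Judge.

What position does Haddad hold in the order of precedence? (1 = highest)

By office: Lund (Presiding Appellate Judge); then Vasquez (Appellate Judge); then Castillo, Horvat, Haddad, Moreau and Salazar (Chief District Judge).
Among Castillo, Horvat, Haddad, Moreau and Salazar, on senior status before not on senior status: Castillo, Horvat and Haddad (on senior status) before Moreau and Salazar (not on senior status).
Castillo, Horvat and Haddad all have years on the bench 9 years, so the next rule applies.
Among Castillo, Horvat and Haddad, by date of first judicial appointment (earlier first): Castillo (Dec 28, 2003) before Horvat (Aug 22, 2012) before Haddad (Dec 16, 2012).
Moreau and Salazar both have years on the bench 2 years, so the next rule applies.
Among Moreau and Salazar, by date of first judicial appointment (earlier first): Moreau (Dec 2, 2000) before Salazar (Mar 19, 2004).
Order: Lund, Vasquez, Castillo, Horvat, Haddad, Moreau, Salazar. So position 5.

5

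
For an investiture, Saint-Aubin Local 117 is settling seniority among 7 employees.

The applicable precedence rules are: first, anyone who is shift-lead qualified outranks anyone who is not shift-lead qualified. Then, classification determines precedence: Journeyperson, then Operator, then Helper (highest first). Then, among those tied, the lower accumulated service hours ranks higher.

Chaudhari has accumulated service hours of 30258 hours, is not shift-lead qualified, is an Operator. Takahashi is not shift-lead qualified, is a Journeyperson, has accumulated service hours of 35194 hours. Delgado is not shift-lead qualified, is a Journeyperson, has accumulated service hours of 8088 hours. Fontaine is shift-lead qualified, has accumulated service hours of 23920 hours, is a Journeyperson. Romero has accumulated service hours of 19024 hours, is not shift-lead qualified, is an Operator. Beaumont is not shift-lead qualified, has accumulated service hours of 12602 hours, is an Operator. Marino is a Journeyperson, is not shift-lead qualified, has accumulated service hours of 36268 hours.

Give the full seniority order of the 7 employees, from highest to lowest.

By the first rule: Fontaine (shift-lead qualified); then Delgado, Takahashi, Marino, Beaumont, Romero and Chaudhari (each not shift-lead qualified).
Among Delgado, Takahashi, Marino, Beaumont, Romero and Chaudhari, by classification: Delgado, Takahashi and Marino (Journeyperson) before Beaumont, Romero and Chaudhari (Operator).
Among Delgado, Takahashi and Marino, by accumulated service hours (lower first): Delgado (8088 hours) before Takahashi (35194 hours) before Marino (36268 hours).
Among Beaumont, Romero and Chaudhari, by accumulated service hours (lower first): Beaumont (12602 hours) before Romero (19024 hours) before Chaudhari (30258 hours).
Full order: Fontaine, Delgado, Takahashi, Marino, Beaumont, Romero, Chaudhari.

Fontaine, Delgado, Takahashi, Marino, Beaumont, Romero, Chaudhari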